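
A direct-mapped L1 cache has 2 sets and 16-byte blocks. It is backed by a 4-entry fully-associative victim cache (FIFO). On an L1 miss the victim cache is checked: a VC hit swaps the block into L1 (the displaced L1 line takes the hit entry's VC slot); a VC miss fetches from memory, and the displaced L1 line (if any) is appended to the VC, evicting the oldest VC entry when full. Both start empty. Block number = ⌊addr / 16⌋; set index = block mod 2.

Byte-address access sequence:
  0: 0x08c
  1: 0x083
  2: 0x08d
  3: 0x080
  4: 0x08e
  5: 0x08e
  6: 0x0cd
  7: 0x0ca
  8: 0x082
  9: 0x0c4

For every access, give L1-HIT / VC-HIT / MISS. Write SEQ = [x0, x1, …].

0: 0x8c (blk 8, set 0) → MISS  vc=[]
1: 0x83 (blk 8, set 0) → L1-HIT  vc=[]
2: 0x8d (blk 8, set 0) → L1-HIT  vc=[]
3: 0x80 (blk 8, set 0) → L1-HIT  vc=[]
4: 0x8e (blk 8, set 0) → L1-HIT  vc=[]
5: 0x8e (blk 8, set 0) → L1-HIT  vc=[]
6: 0xcd (blk 12, set 0) → MISS  vc=[8]
7: 0xca (blk 12, set 0) → L1-HIT  vc=[8]
8: 0x82 (blk 8, set 0) → VC-HIT  vc=[12]
9: 0xc4 (blk 12, set 0) → VC-HIT  vc=[8]

SEQ = [MISS, L1-HIT, L1-HIT, L1-HIT, L1-HIT, L1-HIT, MISS, L1-HIT, VC-HIT, VC-HIT]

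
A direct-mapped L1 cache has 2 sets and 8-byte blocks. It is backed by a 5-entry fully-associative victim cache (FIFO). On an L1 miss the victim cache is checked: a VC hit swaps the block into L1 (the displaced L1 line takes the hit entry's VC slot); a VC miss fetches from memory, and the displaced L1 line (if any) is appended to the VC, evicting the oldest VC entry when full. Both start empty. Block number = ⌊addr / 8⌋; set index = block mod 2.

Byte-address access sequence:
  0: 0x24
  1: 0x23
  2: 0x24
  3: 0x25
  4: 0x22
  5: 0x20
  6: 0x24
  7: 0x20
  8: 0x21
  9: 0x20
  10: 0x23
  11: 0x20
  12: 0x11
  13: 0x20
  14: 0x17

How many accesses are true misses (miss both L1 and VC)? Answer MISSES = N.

  [0] addr=0x24 blk=4 s=0: MISS | VC []
  [1] addr=0x23 blk=4 s=0: L1-HIT | VC []
  [2] addr=0x24 blk=4 s=0: L1-HIT | VC []
  [3] addr=0x25 blk=4 s=0: L1-HIT | VC []
  [4] addr=0x22 blk=4 s=0: L1-HIT | VC []
  [5] addr=0x20 blk=4 s=0: L1-HIT | VC []
  [6] addr=0x24 blk=4 s=0: L1-HIT | VC []
  [7] addr=0x20 blk=4 s=0: L1-HIT | VC []
  [8] addr=0x21 blk=4 s=0: L1-HIT | VC []
  [9] addr=0x20 blk=4 s=0: L1-HIT | VC []
  [10] addr=0x23 blk=4 s=0: L1-HIT | VC []
  [11] addr=0x20 blk=4 s=0: L1-HIT | VC []
  [12] addr=0x11 blk=2 s=0: MISS | VC [4]
  [13] addr=0x20 blk=4 s=0: VC-HIT | VC [2]
  [14] addr=0x17 blk=2 s=0: VC-HIT | VC [4]

MISSES = 2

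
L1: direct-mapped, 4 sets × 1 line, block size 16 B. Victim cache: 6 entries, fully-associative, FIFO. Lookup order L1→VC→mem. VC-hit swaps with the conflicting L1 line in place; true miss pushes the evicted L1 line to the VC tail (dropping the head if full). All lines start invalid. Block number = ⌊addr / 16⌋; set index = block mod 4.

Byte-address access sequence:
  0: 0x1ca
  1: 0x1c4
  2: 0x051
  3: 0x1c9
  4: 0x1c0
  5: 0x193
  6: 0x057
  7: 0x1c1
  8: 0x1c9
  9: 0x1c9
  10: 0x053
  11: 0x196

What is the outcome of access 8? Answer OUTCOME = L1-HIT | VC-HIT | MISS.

  [0] addr=0x1ca blk=28 s=0: MISS | VC []
  [1] addr=0x1c4 blk=28 s=0: L1-HIT | VC []
  [2] addr=0x51 blk=5 s=1: MISS | VC []
  [3] addr=0x1c9 blk=28 s=0: L1-HIT | VC []
  [4] addr=0x1c0 blk=28 s=0: L1-HIT | VC []
  [5] addr=0x193 blk=25 s=1: MISS | VC [5]
  [6] addr=0x57 blk=5 s=1: VC-HIT | VC [25]
  [7] addr=0x1c1 blk=28 s=0: L1-HIT | VC [25]
  [8] addr=0x1c9 blk=28 s=0: L1-HIT | VC [25]
  [9] addr=0x1c9 blk=28 s=0: L1-HIT | VC [25]
  [10] addr=0x53 blk=5 s=1: L1-HIT | VC [25]
  [11] addr=0x196 blk=25 s=1: VC-HIT | VC [5]

OUTCOME = L1-HIT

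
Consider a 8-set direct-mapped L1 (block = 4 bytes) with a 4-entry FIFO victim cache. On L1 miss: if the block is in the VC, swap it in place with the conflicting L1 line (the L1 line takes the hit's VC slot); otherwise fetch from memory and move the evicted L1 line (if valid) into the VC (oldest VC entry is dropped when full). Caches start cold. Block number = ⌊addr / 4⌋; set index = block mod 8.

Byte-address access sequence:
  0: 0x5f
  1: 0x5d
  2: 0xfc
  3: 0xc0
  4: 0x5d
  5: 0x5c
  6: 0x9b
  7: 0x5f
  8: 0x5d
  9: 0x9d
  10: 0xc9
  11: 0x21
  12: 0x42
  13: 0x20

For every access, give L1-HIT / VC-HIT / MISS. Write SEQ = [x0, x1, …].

0: 0x5f (blk 23, set 7) → MISS  vc=[]
1: 0x5d (blk 23, set 7) → L1-HIT  vc=[]
2: 0xfc (blk 63, set 7) → MISS  vc=[23]
3: 0xc0 (blk 48, set 0) → MISS  vc=[23]
4: 0x5d (blk 23, set 7) → VC-HIT  vc=[63]
5: 0x5c (blk 23, set 7) → L1-HIT  vc=[63]
6: 0x9b (blk 38, set 6) → MISS  vc=[63]
7: 0x5f (blk 23, set 7) → L1-HIT  vc=[63]
8: 0x5d (blk 23, set 7) → L1-HIT  vc=[63]
9: 0x9d (blk 39, set 7) → MISS  vc=[63, 23]
10: 0xc9 (blk 50, set 2) → MISS  vc=[63, 23]
11: 0x21 (blk 8, set 0) → MISS  vc=[63, 23, 48]
12: 0x42 (blk 16, set 0) → MISS  vc=[63, 23, 48, 8]
13: 0x20 (blk 8, set 0) → VC-HIT  vc=[63, 23, 48, 16]

SEQ = [MISS, L1-HIT, MISS, MISS, VC-HIT, L1-HIT, MISS, L1-HIT, L1-HIT, MISS, MISS, MISS, MISS, VC-HIT]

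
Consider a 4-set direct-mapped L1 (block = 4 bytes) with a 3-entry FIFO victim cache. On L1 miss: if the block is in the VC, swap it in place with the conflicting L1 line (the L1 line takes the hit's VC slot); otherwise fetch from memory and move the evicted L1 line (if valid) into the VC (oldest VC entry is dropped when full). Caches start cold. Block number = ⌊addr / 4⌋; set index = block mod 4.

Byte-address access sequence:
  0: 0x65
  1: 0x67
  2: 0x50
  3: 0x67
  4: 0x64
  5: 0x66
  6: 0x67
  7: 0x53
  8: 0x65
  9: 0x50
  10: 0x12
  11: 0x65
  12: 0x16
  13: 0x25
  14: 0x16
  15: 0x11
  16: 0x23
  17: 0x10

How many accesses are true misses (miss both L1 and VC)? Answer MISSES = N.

  [0] addr=0x65 blk=25 s=1: MISS | VC []
  [1] addr=0x67 blk=25 s=1: L1-HIT | VC []
  [2] addr=0x50 blk=20 s=0: MISS | VC []
  [3] addr=0x67 blk=25 s=1: L1-HIT | VC []
  [4] addr=0x64 blk=25 s=1: L1-HIT | VC []
  [5] addr=0x66 blk=25 s=1: L1-HIT | VC []
  [6] addr=0x67 blk=25 s=1: L1-HIT | VC []
  [7] addr=0x53 blk=20 s=0: L1-HIT | VC []
  [8] addr=0x65 blk=25 s=1: L1-HIT | VC []
  [9] addr=0x50 blk=20 s=0: L1-HIT | VC []
  [10] addr=0x12 blk=4 s=0: MISS | VC [20]
  [11] addr=0x65 blk=25 s=1: L1-HIT | VC [20]
  [12] addr=0x16 blk=5 s=1: MISS | VC [20, 25]
  [13] addr=0x25 blk=9 s=1: MISS | VC [20, 25, 5]
  [14] addr=0x16 blk=5 s=1: VC-HIT | VC [20, 25, 9]
  [15] addr=0x11 blk=4 s=0: L1-HIT | VC [20, 25, 9]
  [16] addr=0x23 blk=8 s=0: MISS | VC [25, 9, 4]
  [17] addr=0x10 blk=4 s=0: VC-HIT | VC [25, 9, 8]

MISSES = 6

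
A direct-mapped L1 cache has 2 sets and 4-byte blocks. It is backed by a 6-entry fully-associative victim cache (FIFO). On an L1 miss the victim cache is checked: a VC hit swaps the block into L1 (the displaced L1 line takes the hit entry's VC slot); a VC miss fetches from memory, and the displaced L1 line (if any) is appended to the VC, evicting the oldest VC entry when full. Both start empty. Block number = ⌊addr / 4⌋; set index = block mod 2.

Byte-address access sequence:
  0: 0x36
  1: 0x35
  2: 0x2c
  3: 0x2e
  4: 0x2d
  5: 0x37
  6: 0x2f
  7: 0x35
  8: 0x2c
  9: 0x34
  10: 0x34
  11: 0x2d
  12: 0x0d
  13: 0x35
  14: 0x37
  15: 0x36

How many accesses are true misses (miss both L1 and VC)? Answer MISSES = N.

#0 0x36→b13/s1 MISS; vc=[]
#1 0x35→b13/s1 L1-HIT; vc=[]
#2 0x2c→b11/s1 MISS; vc=[13]
#3 0x2e→b11/s1 L1-HIT; vc=[13]
#4 0x2d→b11/s1 L1-HIT; vc=[13]
#5 0x37→b13/s1 VC-HIT; vc=[11]
#6 0x2f→b11/s1 VC-HIT; vc=[13]
#7 0x35→b13/s1 VC-HIT; vc=[11]
#8 0x2c→b11/s1 VC-HIT; vc=[13]
#9 0x34→b13/s1 VC-HIT; vc=[11]
#10 0x34→b13/s1 L1-HIT; vc=[11]
#11 0x2d→b11/s1 VC-HIT; vc=[13]
#12 0xd→b3/s1 MISS; vc=[13,11]
#13 0x35→b13/s1 VC-HIT; vc=[3,11]
#14 0x37→b13/s1 L1-HIT; vc=[3,11]
#15 0x36→b13/s1 L1-HIT; vc=[3,11]

MISSES = 3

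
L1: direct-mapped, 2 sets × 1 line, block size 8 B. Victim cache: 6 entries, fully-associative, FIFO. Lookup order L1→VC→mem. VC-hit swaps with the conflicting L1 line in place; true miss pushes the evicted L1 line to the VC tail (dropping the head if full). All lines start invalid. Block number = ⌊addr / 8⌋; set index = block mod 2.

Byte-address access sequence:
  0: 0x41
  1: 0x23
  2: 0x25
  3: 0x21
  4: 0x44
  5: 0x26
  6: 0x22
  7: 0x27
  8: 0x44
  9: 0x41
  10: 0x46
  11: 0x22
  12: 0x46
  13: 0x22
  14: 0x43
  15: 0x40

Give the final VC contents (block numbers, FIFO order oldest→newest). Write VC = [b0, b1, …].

VC = [4]

0: 0x41 (blk 8, set 0) → MISS  vc=[]
1: 0x23 (blk 4, set 0) → MISS  vc=[8]
2: 0x25 (blk 4, set 0) → L1-HIT  vc=[8]
3: 0x21 (blk 4, set 0) → L1-HIT  vc=[8]
4: 0x44 (blk 8, set 0) → VC-HIT  vc=[4]
5: 0x26 (blk 4, set 0) → VC-HIT  vc=[8]
6: 0x22 (blk 4, set 0) → L1-HIT  vc=[8]
7: 0x27 (blk 4, set 0) → L1-HIT  vc=[8]
8: 0x44 (blk 8, set 0) → VC-HIT  vc=[4]
9: 0x41 (blk 8, set 0) → L1-HIT  vc=[4]
10: 0x46 (blk 8, set 0) → L1-HIT  vc=[4]
11: 0x22 (blk 4, set 0) → VC-HIT  vc=[8]
12: 0x46 (blk 8, set 0) → VC-HIT  vc=[4]
13: 0x22 (blk 4, set 0) → VC-HIT  vc=[8]
14: 0x43 (blk 8, set 0) → VC-HIT  vc=[4]
15: 0x40 (blk 8, set 0) → L1-HIT  vc=[4]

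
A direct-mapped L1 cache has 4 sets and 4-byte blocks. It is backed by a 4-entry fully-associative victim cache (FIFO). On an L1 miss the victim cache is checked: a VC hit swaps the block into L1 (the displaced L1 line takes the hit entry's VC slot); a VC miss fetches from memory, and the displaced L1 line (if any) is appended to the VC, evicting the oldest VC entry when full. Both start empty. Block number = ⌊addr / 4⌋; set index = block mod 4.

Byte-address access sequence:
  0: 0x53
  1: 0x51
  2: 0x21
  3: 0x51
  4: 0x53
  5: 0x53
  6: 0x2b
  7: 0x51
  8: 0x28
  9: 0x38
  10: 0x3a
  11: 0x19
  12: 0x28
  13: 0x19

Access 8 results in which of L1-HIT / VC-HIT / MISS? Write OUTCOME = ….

0: 0x53 (blk 20, set 0) → MISS  vc=[]
1: 0x51 (blk 20, set 0) → L1-HIT  vc=[]
2: 0x21 (blk 8, set 0) → MISS  vc=[20]
3: 0x51 (blk 20, set 0) → VC-HIT  vc=[8]
4: 0x53 (blk 20, set 0) → L1-HIT  vc=[8]
5: 0x53 (blk 20, set 0) → L1-HIT  vc=[8]
6: 0x2b (blk 10, set 2) → MISS  vc=[8]
7: 0x51 (blk 20, set 0) → L1-HIT  vc=[8]
8: 0x28 (blk 10, set 2) → L1-HIT  vc=[8]
9: 0x38 (blk 14, set 2) → MISS  vc=[8, 10]
10: 0x3a (blk 14, set 2) → L1-HIT  vc=[8, 10]
11: 0x19 (blk 6, set 2) → MISS  vc=[8, 10, 14]
12: 0x28 (blk 10, set 2) → VC-HIT  vc=[8, 6, 14]
13: 0x19 (blk 6, set 2) → VC-HIT  vc=[8, 10, 14]

OUTCOME = L1-HIT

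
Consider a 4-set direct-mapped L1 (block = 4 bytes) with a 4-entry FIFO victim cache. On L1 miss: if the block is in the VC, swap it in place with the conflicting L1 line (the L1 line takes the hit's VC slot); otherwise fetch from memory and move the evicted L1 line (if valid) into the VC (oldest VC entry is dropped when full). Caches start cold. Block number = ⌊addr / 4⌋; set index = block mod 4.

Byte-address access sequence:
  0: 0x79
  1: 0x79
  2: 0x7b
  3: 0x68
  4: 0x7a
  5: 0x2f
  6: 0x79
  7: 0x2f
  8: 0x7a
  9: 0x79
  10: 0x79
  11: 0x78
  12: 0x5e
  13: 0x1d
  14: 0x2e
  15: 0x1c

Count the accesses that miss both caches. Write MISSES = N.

#0 0x79→b30/s2 MISS; vc=[]
#1 0x79→b30/s2 L1-HIT; vc=[]
#2 0x7b→b30/s2 L1-HIT; vc=[]
#3 0x68→b26/s2 MISS; vc=[30]
#4 0x7a→b30/s2 VC-HIT; vc=[26]
#5 0x2f→b11/s3 MISS; vc=[26]
#6 0x79→b30/s2 L1-HIT; vc=[26]
#7 0x2f→b11/s3 L1-HIT; vc=[26]
#8 0x7a→b30/s2 L1-HIT; vc=[26]
#9 0x79→b30/s2 L1-HIT; vc=[26]
#10 0x79→b30/s2 L1-HIT; vc=[26]
#11 0x78→b30/s2 L1-HIT; vc=[26]
#12 0x5e→b23/s3 MISS; vc=[26,11]
#13 0x1d→b7/s3 MISS; vc=[26,11,23]
#14 0x2e→b11/s3 VC-HIT; vc=[26,7,23]
#15 0x1c→b7/s3 VC-HIT; vc=[26,11,23]

MISSES = 5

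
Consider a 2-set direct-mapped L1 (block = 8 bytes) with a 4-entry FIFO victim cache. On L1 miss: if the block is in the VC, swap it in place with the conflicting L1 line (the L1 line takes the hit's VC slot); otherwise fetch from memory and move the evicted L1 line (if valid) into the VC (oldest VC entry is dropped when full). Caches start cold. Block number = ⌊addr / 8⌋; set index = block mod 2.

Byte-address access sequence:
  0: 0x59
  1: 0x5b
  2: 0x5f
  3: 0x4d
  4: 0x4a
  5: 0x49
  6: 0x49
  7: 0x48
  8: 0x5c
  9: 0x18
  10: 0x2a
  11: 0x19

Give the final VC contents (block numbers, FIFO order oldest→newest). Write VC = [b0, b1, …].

#0 0x59→b11/s1 MISS; vc=[]
#1 0x5b→b11/s1 L1-HIT; vc=[]
#2 0x5f→b11/s1 L1-HIT; vc=[]
#3 0x4d→b9/s1 MISS; vc=[11]
#4 0x4a→b9/s1 L1-HIT; vc=[11]
#5 0x49→b9/s1 L1-HIT; vc=[11]
#6 0x49→b9/s1 L1-HIT; vc=[11]
#7 0x48→b9/s1 L1-HIT; vc=[11]
#8 0x5c→b11/s1 VC-HIT; vc=[9]
#9 0x18→b3/s1 MISS; vc=[9,11]
#10 0x2a→b5/s1 MISS; vc=[9,11,3]
#11 0x19→b3/s1 VC-HIT; vc=[9,11,5]

VC = [9, 11, 5]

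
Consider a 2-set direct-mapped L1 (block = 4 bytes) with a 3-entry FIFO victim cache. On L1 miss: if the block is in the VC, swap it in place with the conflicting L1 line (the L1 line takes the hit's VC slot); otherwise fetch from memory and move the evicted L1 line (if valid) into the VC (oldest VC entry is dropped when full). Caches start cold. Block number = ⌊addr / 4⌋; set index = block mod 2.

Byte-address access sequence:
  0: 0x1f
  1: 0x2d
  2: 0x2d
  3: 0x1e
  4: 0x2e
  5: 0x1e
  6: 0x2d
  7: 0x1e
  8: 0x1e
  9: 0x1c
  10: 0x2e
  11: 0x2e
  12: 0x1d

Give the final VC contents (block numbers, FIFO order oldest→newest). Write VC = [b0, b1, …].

  [0] addr=0x1f blk=7 s=1: MISS | VC []
  [1] addr=0x2d blk=11 s=1: MISS | VC [7]
  [2] addr=0x2d blk=11 s=1: L1-HIT | VC [7]
  [3] addr=0x1e blk=7 s=1: VC-HIT | VC [11]
  [4] addr=0x2e blk=11 s=1: VC-HIT | VC [7]
  [5] addr=0x1e blk=7 s=1: VC-HIT | VC [11]
  [6] addr=0x2d blk=11 s=1: VC-HIT | VC [7]
  [7] addr=0x1e blk=7 s=1: VC-HIT | VC [11]
  [8] addr=0x1e blk=7 s=1: L1-HIT | VC [11]
  [9] addr=0x1c blk=7 s=1: L1-HIT | VC [11]
  [10] addr=0x2e blk=11 s=1: VC-HIT | VC [7]
  [11] addr=0x2e blk=11 s=1: L1-HIT | VC [7]
  [12] addr=0x1d blk=7 s=1: VC-HIT | VC [11]

VC = [11]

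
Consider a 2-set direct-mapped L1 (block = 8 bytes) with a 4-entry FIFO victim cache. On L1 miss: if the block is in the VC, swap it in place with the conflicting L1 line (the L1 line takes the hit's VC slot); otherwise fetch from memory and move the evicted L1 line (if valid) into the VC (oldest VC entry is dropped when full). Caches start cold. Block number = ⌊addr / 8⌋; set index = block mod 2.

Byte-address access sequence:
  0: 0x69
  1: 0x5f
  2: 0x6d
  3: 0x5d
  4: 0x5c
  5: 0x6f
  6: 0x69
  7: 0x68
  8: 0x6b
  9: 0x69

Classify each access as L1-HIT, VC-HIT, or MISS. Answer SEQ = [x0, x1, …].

#0 0x69→b13/s1 MISS; vc=[]
#1 0x5f→b11/s1 MISS; vc=[13]
#2 0x6d→b13/s1 VC-HIT; vc=[11]
#3 0x5d→b11/s1 VC-HIT; vc=[13]
#4 0x5c→b11/s1 L1-HIT; vc=[13]
#5 0x6f→b13/s1 VC-HIT; vc=[11]
#6 0x69→b13/s1 L1-HIT; vc=[11]
#7 0x68→b13/s1 L1-HIT; vc=[11]
#8 0x6b→b13/s1 L1-HIT; vc=[11]
#9 0x69→b13/s1 L1-HIT; vc=[11]

SEQ = [MISS, MISS, VC-HIT, VC-HIT, L1-HIT, VC-HIT, L1-HIT, L1-HIT, L1-HIT, L1-HIT]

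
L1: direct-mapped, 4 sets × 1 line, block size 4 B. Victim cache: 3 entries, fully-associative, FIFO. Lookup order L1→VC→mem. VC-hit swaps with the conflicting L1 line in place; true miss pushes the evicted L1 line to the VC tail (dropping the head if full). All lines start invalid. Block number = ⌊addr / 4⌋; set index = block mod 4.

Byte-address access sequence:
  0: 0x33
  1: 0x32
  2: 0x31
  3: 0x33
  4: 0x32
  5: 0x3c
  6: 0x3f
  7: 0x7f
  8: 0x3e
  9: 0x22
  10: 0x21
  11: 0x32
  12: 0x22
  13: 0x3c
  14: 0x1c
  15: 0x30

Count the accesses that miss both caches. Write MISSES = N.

0: 0x33 (blk 12, set 0) → MISS  vc=[]
1: 0x32 (blk 12, set 0) → L1-HIT  vc=[]
2: 0x31 (blk 12, set 0) → L1-HIT  vc=[]
3: 0x33 (blk 12, set 0) → L1-HIT  vc=[]
4: 0x32 (blk 12, set 0) → L1-HIT  vc=[]
5: 0x3c (blk 15, set 3) → MISS  vc=[]
6: 0x3f (blk 15, set 3) → L1-HIT  vc=[]
7: 0x7f (blk 31, set 3) → MISS  vc=[15]
8: 0x3e (blk 15, set 3) → VC-HIT  vc=[31]
9: 0x22 (blk 8, set 0) → MISS  vc=[31, 12]
10: 0x21 (blk 8, set 0) → L1-HIT  vc=[31, 12]
11: 0x32 (blk 12, set 0) → VC-HIT  vc=[31, 8]
12: 0x22 (blk 8, set 0) → VC-HIT  vc=[31, 12]
13: 0x3c (blk 15, set 3) → L1-HIT  vc=[31, 12]
14: 0x1c (blk 7, set 3) → MISS  vc=[31, 12, 15]
15: 0x30 (blk 12, set 0) → VC-HIT  vc=[31, 8, 15]

MISSES = 5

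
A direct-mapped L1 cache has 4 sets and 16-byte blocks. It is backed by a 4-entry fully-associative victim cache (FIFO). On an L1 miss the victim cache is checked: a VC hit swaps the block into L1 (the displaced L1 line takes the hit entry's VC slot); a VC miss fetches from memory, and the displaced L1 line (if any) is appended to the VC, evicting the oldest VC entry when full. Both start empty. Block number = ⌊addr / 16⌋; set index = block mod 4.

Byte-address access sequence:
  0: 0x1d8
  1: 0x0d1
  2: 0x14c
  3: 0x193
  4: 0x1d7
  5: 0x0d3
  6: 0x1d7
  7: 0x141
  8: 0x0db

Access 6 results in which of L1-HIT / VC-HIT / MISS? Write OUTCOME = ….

OUTCOME = VC-HIT

0: 0x1d8 (blk 29, set 1) → MISS  vc=[]
1: 0xd1 (blk 13, set 1) → MISS  vc=[29]
2: 0x14c (blk 20, set 0) → MISS  vc=[29]
3: 0x193 (blk 25, set 1) → MISS  vc=[29, 13]
4: 0x1d7 (blk 29, set 1) → VC-HIT  vc=[25, 13]
5: 0xd3 (blk 13, set 1) → VC-HIT  vc=[25, 29]
6: 0x1d7 (blk 29, set 1) → VC-HIT  vc=[25, 13]
7: 0x141 (blk 20, set 0) → L1-HIT  vc=[25, 13]
8: 0xdb (blk 13, set 1) → VC-HIT  vc=[25, 29]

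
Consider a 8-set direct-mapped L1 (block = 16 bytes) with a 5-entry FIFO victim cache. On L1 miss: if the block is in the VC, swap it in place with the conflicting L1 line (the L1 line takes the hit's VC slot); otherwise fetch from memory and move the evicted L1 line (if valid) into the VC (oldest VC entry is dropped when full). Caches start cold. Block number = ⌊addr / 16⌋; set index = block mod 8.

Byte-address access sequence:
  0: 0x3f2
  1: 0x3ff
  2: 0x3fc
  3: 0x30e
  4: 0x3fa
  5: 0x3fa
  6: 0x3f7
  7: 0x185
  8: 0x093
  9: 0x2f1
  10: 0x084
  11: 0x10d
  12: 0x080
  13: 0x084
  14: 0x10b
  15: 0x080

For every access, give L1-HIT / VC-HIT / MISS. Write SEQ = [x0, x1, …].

  [0] addr=0x3f2 blk=63 s=7: MISS | VC []
  [1] addr=0x3ff blk=63 s=7: L1-HIT | VC []
  [2] addr=0x3fc blk=63 s=7: L1-HIT | VC []
  [3] addr=0x30e blk=48 s=0: MISS | VC []
  [4] addr=0x3fa blk=63 s=7: L1-HIT | VC []
  [5] addr=0x3fa blk=63 s=7: L1-HIT | VC []
  [6] addr=0x3f7 blk=63 s=7: L1-HIT | VC []
  [7] addr=0x185 blk=24 s=0: MISS | VC [48]
  [8] addr=0x93 blk=9 s=1: MISS | VC [48]
  [9] addr=0x2f1 blk=47 s=7: MISS | VC [48, 63]
  [10] addr=0x84 blk=8 s=0: MISS | VC [48, 63, 24]
  [11] addr=0x10d blk=16 s=0: MISS | VC [48, 63, 24, 8]
  [12] addr=0x80 blk=8 s=0: VC-HIT | VC [48, 63, 24, 16]
  [13] addr=0x84 blk=8 s=0: L1-HIT | VC [48, 63, 24, 16]
  [14] addr=0x10b blk=16 s=0: VC-HIT | VC [48, 63, 24, 8]
  [15] addr=0x80 blk=8 s=0: VC-HIT | VC [48, 63, 24, 16]

SEQ = [MISS, L1-HIT, L1-HIT, MISS, L1-HIT, L1-HIT, L1-HIT, MISS, MISS, MISS, MISS, MISS, VC-HIT, L1-HIT, VC-HIT, VC-HIT]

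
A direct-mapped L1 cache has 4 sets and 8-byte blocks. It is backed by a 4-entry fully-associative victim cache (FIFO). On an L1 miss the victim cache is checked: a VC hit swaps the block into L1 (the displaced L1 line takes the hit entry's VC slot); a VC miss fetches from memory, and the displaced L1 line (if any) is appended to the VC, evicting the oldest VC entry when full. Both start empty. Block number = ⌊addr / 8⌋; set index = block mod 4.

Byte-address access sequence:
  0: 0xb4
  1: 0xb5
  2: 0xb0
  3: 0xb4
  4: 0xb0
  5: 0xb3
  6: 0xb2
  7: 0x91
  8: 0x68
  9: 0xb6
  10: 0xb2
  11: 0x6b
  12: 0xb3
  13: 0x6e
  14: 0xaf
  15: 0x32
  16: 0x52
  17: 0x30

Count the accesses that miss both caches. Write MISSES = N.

MISSES = 6

#0 0xb4→b22/s2 MISS; vc=[]
#1 0xb5→b22/s2 L1-HIT; vc=[]
#2 0xb0→b22/s2 L1-HIT; vc=[]
#3 0xb4→b22/s2 L1-HIT; vc=[]
#4 0xb0→b22/s2 L1-HIT; vc=[]
#5 0xb3→b22/s2 L1-HIT; vc=[]
#6 0xb2→b22/s2 L1-HIT; vc=[]
#7 0x91→b18/s2 MISS; vc=[22]
#8 0x68→b13/s1 MISS; vc=[22]
#9 0xb6→b22/s2 VC-HIT; vc=[18]
#10 0xb2→b22/s2 L1-HIT; vc=[18]
#11 0x6b→b13/s1 L1-HIT; vc=[18]
#12 0xb3→b22/s2 L1-HIT; vc=[18]
#13 0x6e→b13/s1 L1-HIT; vc=[18]
#14 0xaf→b21/s1 MISS; vc=[18,13]
#15 0x32→b6/s2 MISS; vc=[18,13,22]
#16 0x52→b10/s2 MISS; vc=[18,13,22,6]
#17 0x30→b6/s2 VC-HIT; vc=[18,13,22,10]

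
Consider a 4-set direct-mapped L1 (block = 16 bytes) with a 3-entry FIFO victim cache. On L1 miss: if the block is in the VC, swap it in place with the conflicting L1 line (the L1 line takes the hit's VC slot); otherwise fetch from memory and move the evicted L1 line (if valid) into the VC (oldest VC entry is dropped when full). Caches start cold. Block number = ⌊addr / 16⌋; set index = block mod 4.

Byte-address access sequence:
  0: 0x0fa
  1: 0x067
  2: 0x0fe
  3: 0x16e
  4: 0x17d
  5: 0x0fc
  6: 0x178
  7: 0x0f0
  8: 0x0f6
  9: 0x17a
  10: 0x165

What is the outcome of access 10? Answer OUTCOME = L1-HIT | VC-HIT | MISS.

OUTCOME = L1-HIT

  [0] addr=0xfa blk=15 s=3: MISS | VC []
  [1] addr=0x67 blk=6 s=2: MISS | VC []
  [2] addr=0xfe blk=15 s=3: L1-HIT | VC []
  [3] addr=0x16e blk=22 s=2: MISS | VC [6]
  [4] addr=0x17d blk=23 s=3: MISS | VC [6, 15]
  [5] addr=0xfc blk=15 s=3: VC-HIT | VC [6, 23]
  [6] addr=0x178 blk=23 s=3: VC-HIT | VC [6, 15]
  [7] addr=0xf0 blk=15 s=3: VC-HIT | VC [6, 23]
  [8] addr=0xf6 blk=15 s=3: L1-HIT | VC [6, 23]
  [9] addr=0x17a blk=23 s=3: VC-HIT | VC [6, 15]
  [10] addr=0x165 blk=22 s=2: L1-HIT | VC [6, 15]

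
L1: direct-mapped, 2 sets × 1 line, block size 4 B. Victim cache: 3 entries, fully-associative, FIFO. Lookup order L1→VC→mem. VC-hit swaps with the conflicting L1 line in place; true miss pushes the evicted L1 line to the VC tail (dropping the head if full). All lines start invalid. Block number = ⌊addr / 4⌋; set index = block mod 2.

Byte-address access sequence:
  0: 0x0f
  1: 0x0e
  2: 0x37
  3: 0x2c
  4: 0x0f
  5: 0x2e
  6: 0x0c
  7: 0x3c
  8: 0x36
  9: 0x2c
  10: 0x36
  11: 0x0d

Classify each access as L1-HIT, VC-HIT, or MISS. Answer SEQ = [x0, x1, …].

SEQ = [MISS, L1-HIT, MISS, MISS, VC-HIT, VC-HIT, VC-HIT, MISS, VC-HIT, VC-HIT, VC-HIT, VC-HIT]

0: 0xf (blk 3, set 1) → MISS  vc=[]
1: 0xe (blk 3, set 1) → L1-HIT  vc=[]
2: 0x37 (blk 13, set 1) → MISS  vc=[3]
3: 0x2c (blk 11, set 1) → MISS  vc=[3, 13]
4: 0xf (blk 3, set 1) → VC-HIT  vc=[11, 13]
5: 0x2e (blk 11, set 1) → VC-HIT  vc=[3, 13]
6: 0xc (blk 3, set 1) → VC-HIT  vc=[11, 13]
7: 0x3c (blk 15, set 1) → MISS  vc=[11, 13, 3]
8: 0x36 (blk 13, set 1) → VC-HIT  vc=[11, 15, 3]
9: 0x2c (blk 11, set 1) → VC-HIT  vc=[13, 15, 3]
10: 0x36 (blk 13, set 1) → VC-HIT  vc=[11, 15, 3]
11: 0xd (blk 3, set 1) → VC-HIT  vc=[11, 15, 13]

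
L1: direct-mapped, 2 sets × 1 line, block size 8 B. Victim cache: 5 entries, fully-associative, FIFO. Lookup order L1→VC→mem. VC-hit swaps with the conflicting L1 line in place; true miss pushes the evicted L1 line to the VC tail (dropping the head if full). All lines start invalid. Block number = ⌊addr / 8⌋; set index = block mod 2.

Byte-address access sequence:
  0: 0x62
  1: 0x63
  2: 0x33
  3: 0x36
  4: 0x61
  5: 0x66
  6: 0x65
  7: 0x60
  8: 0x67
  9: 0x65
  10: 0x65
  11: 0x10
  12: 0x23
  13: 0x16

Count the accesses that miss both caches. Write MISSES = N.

  [0] addr=0x62 blk=12 s=0: MISS | VC []
  [1] addr=0x63 blk=12 s=0: L1-HIT | VC []
  [2] addr=0x33 blk=6 s=0: MISS | VC [12]
  [3] addr=0x36 blk=6 s=0: L1-HIT | VC [12]
  [4] addr=0x61 blk=12 s=0: VC-HIT | VC [6]
  [5] addr=0x66 blk=12 s=0: L1-HIT | VC [6]
  [6] addr=0x65 blk=12 s=0: L1-HIT | VC [6]
  [7] addr=0x60 blk=12 s=0: L1-HIT | VC [6]
  [8] addr=0x67 blk=12 s=0: L1-HIT | VC [6]
  [9] addr=0x65 blk=12 s=0: L1-HIT | VC [6]
  [10] addr=0x65 blk=12 s=0: L1-HIT | VC [6]
  [11] addr=0x10 blk=2 s=0: MISS | VC [6, 12]
  [12] addr=0x23 blk=4 s=0: MISS | VC [6, 12, 2]
  [13] addr=0x16 blk=2 s=0: VC-HIT | VC [6, 12, 4]

MISSES = 4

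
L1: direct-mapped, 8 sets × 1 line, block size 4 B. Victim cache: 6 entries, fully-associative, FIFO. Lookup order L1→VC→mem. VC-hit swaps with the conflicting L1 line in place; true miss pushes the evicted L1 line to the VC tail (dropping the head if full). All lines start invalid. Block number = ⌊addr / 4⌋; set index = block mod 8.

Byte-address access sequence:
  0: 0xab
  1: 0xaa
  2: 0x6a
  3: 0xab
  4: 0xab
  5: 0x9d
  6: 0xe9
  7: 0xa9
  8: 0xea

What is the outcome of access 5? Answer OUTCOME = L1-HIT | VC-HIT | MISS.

0: 0xab (blk 42, set 2) → MISS  vc=[]
1: 0xaa (blk 42, set 2) → L1-HIT  vc=[]
2: 0x6a (blk 26, set 2) → MISS  vc=[42]
3: 0xab (blk 42, set 2) → VC-HIT  vc=[26]
4: 0xab (blk 42, set 2) → L1-HIT  vc=[26]
5: 0x9d (blk 39, set 7) → MISS  vc=[26]
6: 0xe9 (blk 58, set 2) → MISS  vc=[26, 42]
7: 0xa9 (blk 42, set 2) → VC-HIT  vc=[26, 58]
8: 0xea (blk 58, set 2) → VC-HIT  vc=[26, 42]

OUTCOME = MISS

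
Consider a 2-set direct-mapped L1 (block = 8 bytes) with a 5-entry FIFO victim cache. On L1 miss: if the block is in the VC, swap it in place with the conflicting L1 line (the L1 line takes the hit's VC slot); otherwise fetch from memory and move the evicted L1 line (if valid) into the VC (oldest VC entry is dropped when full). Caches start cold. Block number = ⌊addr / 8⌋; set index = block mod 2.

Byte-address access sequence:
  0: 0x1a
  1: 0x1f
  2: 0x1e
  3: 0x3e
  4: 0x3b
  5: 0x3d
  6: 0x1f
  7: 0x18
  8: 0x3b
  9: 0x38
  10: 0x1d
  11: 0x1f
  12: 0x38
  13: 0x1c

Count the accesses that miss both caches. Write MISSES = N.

#0 0x1a→b3/s1 MISS; vc=[]
#1 0x1f→b3/s1 L1-HIT; vc=[]
#2 0x1e→b3/s1 L1-HIT; vc=[]
#3 0x3e→b7/s1 MISS; vc=[3]
#4 0x3b→b7/s1 L1-HIT; vc=[3]
#5 0x3d→b7/s1 L1-HIT; vc=[3]
#6 0x1f→b3/s1 VC-HIT; vc=[7]
#7 0x18→b3/s1 L1-HIT; vc=[7]
#8 0x3b→b7/s1 VC-HIT; vc=[3]
#9 0x38→b7/s1 L1-HIT; vc=[3]
#10 0x1d→b3/s1 VC-HIT; vc=[7]
#11 0x1f→b3/s1 L1-HIT; vc=[7]
#12 0x38→b7/s1 VC-HIT; vc=[3]
#13 0x1c→b3/s1 VC-HIT; vc=[7]

MISSES = 2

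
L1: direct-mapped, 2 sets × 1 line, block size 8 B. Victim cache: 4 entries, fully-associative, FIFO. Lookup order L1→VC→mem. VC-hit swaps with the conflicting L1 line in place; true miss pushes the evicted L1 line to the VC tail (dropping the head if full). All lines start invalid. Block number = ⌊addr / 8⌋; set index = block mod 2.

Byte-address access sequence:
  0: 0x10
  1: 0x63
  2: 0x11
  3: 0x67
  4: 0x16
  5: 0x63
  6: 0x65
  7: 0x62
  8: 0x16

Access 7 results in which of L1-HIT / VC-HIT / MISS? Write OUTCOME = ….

  [0] addr=0x10 blk=2 s=0: MISS | VC []
  [1] addr=0x63 blk=12 s=0: MISS | VC [2]
  [2] addr=0x11 blk=2 s=0: VC-HIT | VC [12]
  [3] addr=0x67 blk=12 s=0: VC-HIT | VC [2]
  [4] addr=0x16 blk=2 s=0: VC-HIT | VC [12]
  [5] addr=0x63 blk=12 s=0: VC-HIT | VC [2]
  [6] addr=0x65 blk=12 s=0: L1-HIT | VC [2]
  [7] addr=0x62 blk=12 s=0: L1-HIT | VC [2]
  [8] addr=0x16 blk=2 s=0: VC-HIT | VC [12]

OUTCOME = L1-HIT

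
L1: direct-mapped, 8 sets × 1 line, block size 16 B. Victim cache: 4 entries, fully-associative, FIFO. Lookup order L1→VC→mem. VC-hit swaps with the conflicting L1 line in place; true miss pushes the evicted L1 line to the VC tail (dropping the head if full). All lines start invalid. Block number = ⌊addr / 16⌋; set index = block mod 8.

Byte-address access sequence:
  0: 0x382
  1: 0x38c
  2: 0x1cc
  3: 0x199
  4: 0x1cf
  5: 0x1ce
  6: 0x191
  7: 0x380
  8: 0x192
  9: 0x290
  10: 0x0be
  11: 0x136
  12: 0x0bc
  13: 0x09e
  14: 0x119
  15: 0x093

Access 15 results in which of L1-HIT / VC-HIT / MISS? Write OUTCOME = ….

OUTCOME = VC-HIT

0: 0x382 (blk 56, set 0) → MISS  vc=[]
1: 0x38c (blk 56, set 0) → L1-HIT  vc=[]
2: 0x1cc (blk 28, set 4) → MISS  vc=[]
3: 0x199 (blk 25, set 1) → MISS  vc=[]
4: 0x1cf (blk 28, set 4) → L1-HIT  vc=[]
5: 0x1ce (blk 28, set 4) → L1-HIT  vc=[]
6: 0x191 (blk 25, set 1) → L1-HIT  vc=[]
7: 0x380 (blk 56, set 0) → L1-HIT  vc=[]
8: 0x192 (blk 25, set 1) → L1-HIT  vc=[]
9: 0x290 (blk 41, set 1) → MISS  vc=[25]
10: 0xbe (blk 11, set 3) → MISS  vc=[25]
11: 0x136 (blk 19, set 3) → MISS  vc=[25, 11]
12: 0xbc (blk 11, set 3) → VC-HIT  vc=[25, 19]
13: 0x9e (blk 9, set 1) → MISS  vc=[25, 19, 41]
14: 0x119 (blk 17, set 1) → MISS  vc=[25, 19, 41, 9]
15: 0x93 (blk 9, set 1) → VC-HIT  vc=[25, 19, 41, 17]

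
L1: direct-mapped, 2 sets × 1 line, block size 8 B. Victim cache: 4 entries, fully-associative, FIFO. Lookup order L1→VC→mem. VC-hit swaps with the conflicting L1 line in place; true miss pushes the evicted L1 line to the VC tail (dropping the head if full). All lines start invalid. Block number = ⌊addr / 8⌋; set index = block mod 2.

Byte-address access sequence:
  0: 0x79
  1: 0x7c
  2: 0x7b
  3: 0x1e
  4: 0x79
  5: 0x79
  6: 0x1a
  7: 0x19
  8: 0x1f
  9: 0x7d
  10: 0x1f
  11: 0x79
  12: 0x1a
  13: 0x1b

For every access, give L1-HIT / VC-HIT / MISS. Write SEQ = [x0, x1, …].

SEQ = [MISS, L1-HIT, L1-HIT, MISS, VC-HIT, L1-HIT, VC-HIT, L1-HIT, L1-HIT, VC-HIT, VC-HIT, VC-HIT, VC-HIT, L1-HIT]

#0 0x79→b15/s1 MISS; vc=[]
#1 0x7c→b15/s1 L1-HIT; vc=[]
#2 0x7b→b15/s1 L1-HIT; vc=[]
#3 0x1e→b3/s1 MISS; vc=[15]
#4 0x79→b15/s1 VC-HIT; vc=[3]
#5 0x79→b15/s1 L1-HIT; vc=[3]
#6 0x1a→b3/s1 VC-HIT; vc=[15]
#7 0x19→b3/s1 L1-HIT; vc=[15]
#8 0x1f→b3/s1 L1-HIT; vc=[15]
#9 0x7d→b15/s1 VC-HIT; vc=[3]
#10 0x1f→b3/s1 VC-HIT; vc=[15]
#11 0x79→b15/s1 VC-HIT; vc=[3]
#12 0x1a→b3/s1 VC-HIT; vc=[15]
#13 0x1b→b3/s1 L1-HIT; vc=[15]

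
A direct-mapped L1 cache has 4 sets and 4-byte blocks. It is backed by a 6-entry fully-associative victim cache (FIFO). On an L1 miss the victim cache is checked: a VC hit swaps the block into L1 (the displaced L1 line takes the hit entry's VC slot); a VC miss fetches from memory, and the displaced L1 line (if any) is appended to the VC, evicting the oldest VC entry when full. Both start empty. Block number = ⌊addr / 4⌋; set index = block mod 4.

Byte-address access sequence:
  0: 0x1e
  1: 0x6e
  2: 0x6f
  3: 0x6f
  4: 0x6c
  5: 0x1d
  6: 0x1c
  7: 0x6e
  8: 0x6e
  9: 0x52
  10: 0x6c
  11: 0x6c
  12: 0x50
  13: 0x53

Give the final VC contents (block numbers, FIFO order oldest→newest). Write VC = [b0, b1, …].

VC = [7]

  [0] addr=0x1e blk=7 s=3: MISS | VC []
  [1] addr=0x6e blk=27 s=3: MISS | VC [7]
  [2] addr=0x6f blk=27 s=3: L1-HIT | VC [7]
  [3] addr=0x6f blk=27 s=3: L1-HIT | VC [7]
  [4] addr=0x6c blk=27 s=3: L1-HIT | VC [7]
  [5] addr=0x1d blk=7 s=3: VC-HIT | VC [27]
  [6] addr=0x1c blk=7 s=3: L1-HIT | VC [27]
  [7] addr=0x6e blk=27 s=3: VC-HIT | VC [7]
  [8] addr=0x6e blk=27 s=3: L1-HIT | VC [7]
  [9] addr=0x52 blk=20 s=0: MISS | VC [7]
  [10] addr=0x6c blk=27 s=3: L1-HIT | VC [7]
  [11] addr=0x6c blk=27 s=3: L1-HIT | VC [7]
  [12] addr=0x50 blk=20 s=0: L1-HIT | VC [7]
  [13] addr=0x53 blk=20 s=0: L1-HIT | VC [7]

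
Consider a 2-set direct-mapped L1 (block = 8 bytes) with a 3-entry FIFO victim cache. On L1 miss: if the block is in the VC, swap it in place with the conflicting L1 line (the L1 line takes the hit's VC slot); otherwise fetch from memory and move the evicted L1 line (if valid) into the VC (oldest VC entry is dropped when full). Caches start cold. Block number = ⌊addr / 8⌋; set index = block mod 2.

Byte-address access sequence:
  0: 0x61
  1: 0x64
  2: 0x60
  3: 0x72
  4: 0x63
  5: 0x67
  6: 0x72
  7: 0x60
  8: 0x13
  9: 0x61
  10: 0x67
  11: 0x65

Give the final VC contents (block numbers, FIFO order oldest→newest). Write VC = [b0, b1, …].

  [0] addr=0x61 blk=12 s=0: MISS | VC []
  [1] addr=0x64 blk=12 s=0: L1-HIT | VC []
  [2] addr=0x60 blk=12 s=0: L1-HIT | VC []
  [3] addr=0x72 blk=14 s=0: MISS | VC [12]
  [4] addr=0x63 blk=12 s=0: VC-HIT | VC [14]
  [5] addr=0x67 blk=12 s=0: L1-HIT | VC [14]
  [6] addr=0x72 blk=14 s=0: VC-HIT | VC [12]
  [7] addr=0x60 blk=12 s=0: VC-HIT | VC [14]
  [8] addr=0x13 blk=2 s=0: MISS | VC [14, 12]
  [9] addr=0x61 blk=12 s=0: VC-HIT | VC [14, 2]
  [10] addr=0x67 blk=12 s=0: L1-HIT | VC [14, 2]
  [11] addr=0x65 blk=12 s=0: L1-HIT | VC [14, 2]

VC = [14, 2]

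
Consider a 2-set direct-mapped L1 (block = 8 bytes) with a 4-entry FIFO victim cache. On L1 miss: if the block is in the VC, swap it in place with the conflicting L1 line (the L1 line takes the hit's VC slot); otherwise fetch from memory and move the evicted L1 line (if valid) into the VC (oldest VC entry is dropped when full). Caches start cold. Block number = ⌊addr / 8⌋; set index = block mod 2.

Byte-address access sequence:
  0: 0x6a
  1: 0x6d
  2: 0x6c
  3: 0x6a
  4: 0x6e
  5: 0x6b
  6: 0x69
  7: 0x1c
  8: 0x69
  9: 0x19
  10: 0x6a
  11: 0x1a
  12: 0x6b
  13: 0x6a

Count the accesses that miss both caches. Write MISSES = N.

MISSES = 2

#0 0x6a→b13/s1 MISS; vc=[]
#1 0x6d→b13/s1 L1-HIT; vc=[]
#2 0x6c→b13/s1 L1-HIT; vc=[]
#3 0x6a→b13/s1 L1-HIT; vc=[]
#4 0x6e→b13/s1 L1-HIT; vc=[]
#5 0x6b→b13/s1 L1-HIT; vc=[]
#6 0x69→b13/s1 L1-HIT; vc=[]
#7 0x1c→b3/s1 MISS; vc=[13]
#8 0x69→b13/s1 VC-HIT; vc=[3]
#9 0x19→b3/s1 VC-HIT; vc=[13]
#10 0x6a→b13/s1 VC-HIT; vc=[3]
#11 0x1a→b3/s1 VC-HIT; vc=[13]
#12 0x6b→b13/s1 VC-HIT; vc=[3]
#13 0x6a→b13/s1 L1-HIT; vc=[3]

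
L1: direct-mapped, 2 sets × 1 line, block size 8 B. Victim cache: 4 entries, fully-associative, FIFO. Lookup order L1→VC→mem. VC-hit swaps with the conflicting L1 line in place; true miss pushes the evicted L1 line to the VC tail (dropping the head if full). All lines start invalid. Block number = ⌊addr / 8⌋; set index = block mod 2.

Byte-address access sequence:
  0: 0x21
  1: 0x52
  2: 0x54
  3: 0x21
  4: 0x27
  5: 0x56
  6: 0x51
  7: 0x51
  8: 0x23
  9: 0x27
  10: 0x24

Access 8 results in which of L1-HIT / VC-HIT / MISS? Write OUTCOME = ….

0: 0x21 (blk 4, set 0) → MISS  vc=[]
1: 0x52 (blk 10, set 0) → MISS  vc=[4]
2: 0x54 (blk 10, set 0) → L1-HIT  vc=[4]
3: 0x21 (blk 4, set 0) → VC-HIT  vc=[10]
4: 0x27 (blk 4, set 0) → L1-HIT  vc=[10]
5: 0x56 (blk 10, set 0) → VC-HIT  vc=[4]
6: 0x51 (blk 10, set 0) → L1-HIT  vc=[4]
7: 0x51 (blk 10, set 0) → L1-HIT  vc=[4]
8: 0x23 (blk 4, set 0) → VC-HIT  vc=[10]
9: 0x27 (blk 4, set 0) → L1-HIT  vc=[10]
10: 0x24 (blk 4, set 0) → L1-HIT  vc=[10]

OUTCOME = VC-HIT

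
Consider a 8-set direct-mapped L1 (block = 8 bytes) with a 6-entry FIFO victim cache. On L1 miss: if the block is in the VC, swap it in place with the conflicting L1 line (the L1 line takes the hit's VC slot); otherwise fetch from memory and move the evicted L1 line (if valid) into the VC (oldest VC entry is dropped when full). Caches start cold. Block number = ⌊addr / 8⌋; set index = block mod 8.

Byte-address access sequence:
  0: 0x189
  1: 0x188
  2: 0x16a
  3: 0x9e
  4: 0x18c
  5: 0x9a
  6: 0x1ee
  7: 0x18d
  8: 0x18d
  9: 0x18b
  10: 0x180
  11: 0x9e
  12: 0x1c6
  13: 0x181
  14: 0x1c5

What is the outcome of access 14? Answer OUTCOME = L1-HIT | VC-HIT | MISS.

  [0] addr=0x189 blk=49 s=1: MISS | VC []
  [1] addr=0x188 blk=49 s=1: L1-HIT | VC []
  [2] addr=0x16a blk=45 s=5: MISS | VC []
  [3] addr=0x9e blk=19 s=3: MISS | VC []
  [4] addr=0x18c blk=49 s=1: L1-HIT | VC []
  [5] addr=0x9a blk=19 s=3: L1-HIT | VC []
  [6] addr=0x1ee blk=61 s=5: MISS | VC [45]
  [7] addr=0x18d blk=49 s=1: L1-HIT | VC [45]
  [8] addr=0x18d blk=49 s=1: L1-HIT | VC [45]
  [9] addr=0x18b blk=49 s=1: L1-HIT | VC [45]
  [10] addr=0x180 blk=48 s=0: MISS | VC [45]
  [11] addr=0x9e blk=19 s=3: L1-HIT | VC [45]
  [12] addr=0x1c6 blk=56 s=0: MISS | VC [45, 48]
  [13] addr=0x181 blk=48 s=0: VC-HIT | VC [45, 56]
  [14] addr=0x1c5 blk=56 s=0: VC-HIT | VC [45, 48]

OUTCOME = VC-HIT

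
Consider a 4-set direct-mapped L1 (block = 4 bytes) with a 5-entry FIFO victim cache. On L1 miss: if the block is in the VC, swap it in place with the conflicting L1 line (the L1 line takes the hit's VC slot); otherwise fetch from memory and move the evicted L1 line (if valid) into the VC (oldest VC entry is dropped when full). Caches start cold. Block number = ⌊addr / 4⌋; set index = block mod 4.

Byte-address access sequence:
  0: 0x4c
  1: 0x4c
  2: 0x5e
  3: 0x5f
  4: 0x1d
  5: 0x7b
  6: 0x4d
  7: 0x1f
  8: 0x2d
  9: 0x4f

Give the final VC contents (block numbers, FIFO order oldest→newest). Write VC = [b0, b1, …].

VC = [11, 23, 7]

  [0] addr=0x4c blk=19 s=3: MISS | VC []
  [1] addr=0x4c blk=19 s=3: L1-HIT | VC []
  [2] addr=0x5e blk=23 s=3: MISS | VC [19]
  [3] addr=0x5f blk=23 s=3: L1-HIT | VC [19]
  [4] addr=0x1d blk=7 s=3: MISS | VC [19, 23]
  [5] addr=0x7b blk=30 s=2: MISS | VC [19, 23]
  [6] addr=0x4d blk=19 s=3: VC-HIT | VC [7, 23]
  [7] addr=0x1f blk=7 s=3: VC-HIT | VC [19, 23]
  [8] addr=0x2d blk=11 s=3: MISS | VC [19, 23, 7]
  [9] addr=0x4f blk=19 s=3: VC-HIT | VC [11, 23, 7]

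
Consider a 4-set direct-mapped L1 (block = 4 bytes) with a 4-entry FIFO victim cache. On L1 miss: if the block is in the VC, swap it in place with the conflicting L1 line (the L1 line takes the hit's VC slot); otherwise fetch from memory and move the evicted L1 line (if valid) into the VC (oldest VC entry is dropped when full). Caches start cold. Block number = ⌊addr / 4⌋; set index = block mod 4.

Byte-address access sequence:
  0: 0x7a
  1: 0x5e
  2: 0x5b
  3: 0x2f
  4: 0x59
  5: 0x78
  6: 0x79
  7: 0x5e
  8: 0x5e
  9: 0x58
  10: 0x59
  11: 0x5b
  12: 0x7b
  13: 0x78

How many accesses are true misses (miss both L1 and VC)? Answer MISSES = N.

MISSES = 4

  [0] addr=0x7a blk=30 s=2: MISS | VC []
  [1] addr=0x5e blk=23 s=3: MISS | VC []
  [2] addr=0x5b blk=22 s=2: MISS | VC [30]
  [3] addr=0x2f blk=11 s=3: MISS | VC [30, 23]
  [4] addr=0x59 blk=22 s=2: L1-HIT | VC [30, 23]
  [5] addr=0x78 blk=30 s=2: VC-HIT | VC [22, 23]
  [6] addr=0x79 blk=30 s=2: L1-HIT | VC [22, 23]
  [7] addr=0x5e blk=23 s=3: VC-HIT | VC [22, 11]
  [8] addr=0x5e blk=23 s=3: L1-HIT | VC [22, 11]
  [9] addr=0x58 blk=22 s=2: VC-HIT | VC [30, 11]
  [10] addr=0x59 blk=22 s=2: L1-HIT | VC [30, 11]
  [11] addr=0x5b blk=22 s=2: L1-HIT | VC [30, 11]
  [12] addr=0x7b blk=30 s=2: VC-HIT | VC [22, 11]
  [13] addr=0x78 blk=30 s=2: L1-HIT | VC [22, 11]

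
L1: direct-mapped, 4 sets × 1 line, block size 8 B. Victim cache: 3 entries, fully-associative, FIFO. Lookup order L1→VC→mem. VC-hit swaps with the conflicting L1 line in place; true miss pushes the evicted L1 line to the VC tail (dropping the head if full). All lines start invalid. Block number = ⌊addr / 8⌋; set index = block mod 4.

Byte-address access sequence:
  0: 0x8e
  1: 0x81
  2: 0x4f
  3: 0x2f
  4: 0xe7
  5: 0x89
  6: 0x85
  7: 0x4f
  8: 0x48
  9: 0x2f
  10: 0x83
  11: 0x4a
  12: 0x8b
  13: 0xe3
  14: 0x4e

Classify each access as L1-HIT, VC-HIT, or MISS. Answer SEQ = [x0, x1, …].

#0 0x8e→b17/s1 MISS; vc=[]
#1 0x81→b16/s0 MISS; vc=[]
#2 0x4f→b9/s1 MISS; vc=[17]
#3 0x2f→b5/s1 MISS; vc=[17,9]
#4 0xe7→b28/s0 MISS; vc=[17,9,16]
#5 0x89→b17/s1 VC-HIT; vc=[5,9,16]
#6 0x85→b16/s0 VC-HIT; vc=[5,9,28]
#7 0x4f→b9/s1 VC-HIT; vc=[5,17,28]
#8 0x48→b9/s1 L1-HIT; vc=[5,17,28]
#9 0x2f→b5/s1 VC-HIT; vc=[9,17,28]
#10 0x83→b16/s0 L1-HIT; vc=[9,17,28]
#11 0x4a→b9/s1 VC-HIT; vc=[5,17,28]
#12 0x8b→b17/s1 VC-HIT; vc=[5,9,28]
#13 0xe3→b28/s0 VC-HIT; vc=[5,9,16]
#14 0x4e→b9/s1 VC-HIT; vc=[5,17,16]

SEQ = [MISS, MISS, MISS, MISS, MISS, VC-HIT, VC-HIT, VC-HIT, L1-HIT, VC-HIT, L1-HIT, VC-HIT, VC-HIT, VC-HIT, VC-HIT]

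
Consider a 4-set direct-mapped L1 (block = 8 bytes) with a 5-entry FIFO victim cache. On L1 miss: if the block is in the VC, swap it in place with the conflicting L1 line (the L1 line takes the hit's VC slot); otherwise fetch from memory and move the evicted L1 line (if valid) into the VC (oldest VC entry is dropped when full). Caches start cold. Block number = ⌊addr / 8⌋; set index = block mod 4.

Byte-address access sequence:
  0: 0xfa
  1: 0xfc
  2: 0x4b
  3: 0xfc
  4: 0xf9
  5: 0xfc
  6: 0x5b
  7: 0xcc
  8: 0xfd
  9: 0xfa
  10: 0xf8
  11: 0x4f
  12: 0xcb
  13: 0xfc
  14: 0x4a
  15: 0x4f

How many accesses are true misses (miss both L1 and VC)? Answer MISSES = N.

0: 0xfa (blk 31, set 3) → MISS  vc=[]
1: 0xfc (blk 31, set 3) → L1-HIT  vc=[]
2: 0x4b (blk 9, set 1) → MISS  vc=[]
3: 0xfc (blk 31, set 3) → L1-HIT  vc=[]
4: 0xf9 (blk 31, set 3) → L1-HIT  vc=[]
5: 0xfc (blk 31, set 3) → L1-HIT  vc=[]
6: 0x5b (blk 11, set 3) → MISS  vc=[31]
7: 0xcc (blk 25, set 1) → MISS  vc=[31, 9]
8: 0xfd (blk 31, set 3) → VC-HIT  vc=[11, 9]
9: 0xfa (blk 31, set 3) → L1-HIT  vc=[11, 9]
10: 0xf8 (blk 31, set 3) → L1-HIT  vc=[11, 9]
11: 0x4f (blk 9, set 1) → VC-HIT  vc=[11, 25]
12: 0xcb (blk 25, set 1) → VC-HIT  vc=[11, 9]
13: 0xfc (blk 31, set 3) → L1-HIT  vc=[11, 9]
14: 0x4a (blk 9, set 1) → VC-HIT  vc=[11, 25]
15: 0x4f (blk 9, set 1) → L1-HIT  vc=[11, 25]

MISSES = 4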